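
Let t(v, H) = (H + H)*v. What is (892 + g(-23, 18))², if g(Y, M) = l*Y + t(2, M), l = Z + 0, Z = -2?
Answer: 1020100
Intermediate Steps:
t(v, H) = 2*H*v (t(v, H) = (2*H)*v = 2*H*v)
l = -2 (l = -2 + 0 = -2)
g(Y, M) = -2*Y + 4*M (g(Y, M) = -2*Y + 2*M*2 = -2*Y + 4*M)
(892 + g(-23, 18))² = (892 + (-2*(-23) + 4*18))² = (892 + (46 + 72))² = (892 + 118)² = 1010² = 1020100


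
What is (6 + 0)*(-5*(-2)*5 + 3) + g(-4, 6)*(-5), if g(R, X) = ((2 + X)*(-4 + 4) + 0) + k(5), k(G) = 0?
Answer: 318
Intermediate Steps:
g(R, X) = 0 (g(R, X) = ((2 + X)*(-4 + 4) + 0) + 0 = ((2 + X)*0 + 0) + 0 = (0 + 0) + 0 = 0 + 0 = 0)
(6 + 0)*(-5*(-2)*5 + 3) + g(-4, 6)*(-5) = (6 + 0)*(-5*(-2)*5 + 3) + 0*(-5) = 6*(10*5 + 3) + 0 = 6*(50 + 3) + 0 = 6*53 + 0 = 318 + 0 = 318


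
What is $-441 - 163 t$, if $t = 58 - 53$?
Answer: $-1256$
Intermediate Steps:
$t = 5$ ($t = 58 - 53 = 5$)
$-441 - 163 t = -441 - 815 = -1256$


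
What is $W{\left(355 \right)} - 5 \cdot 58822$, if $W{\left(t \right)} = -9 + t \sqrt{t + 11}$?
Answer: $-294119 + 355 \sqrt{366} \approx -2.8733 \cdot 10^{5}$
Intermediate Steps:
$W{\left(t \right)} = -9 + t \sqrt{11 + t}$
$W{\left(355 \right)} - 5 \cdot 58822 = \left(-9 + 355 \sqrt{11 + 355}\right) - 5 \cdot 58822 = \left(-9 + 355 \sqrt{366}\right) - 294110 = -294119 + 355 \sqrt{366}$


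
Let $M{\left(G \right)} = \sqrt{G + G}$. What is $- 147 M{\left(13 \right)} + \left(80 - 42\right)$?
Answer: $38 - 147 \sqrt{26} \approx -711.56$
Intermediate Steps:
$M{\left(G \right)} = \sqrt{2} \sqrt{G}$ ($M{\left(G \right)} = \sqrt{2 G} = \sqrt{2} \sqrt{G}$)
$- 147 M{\left(13 \right)} + \left(80 - 42\right) = - 147 \sqrt{2} \sqrt{13} + \left(80 - 42\right) = - 147 \sqrt{26} + \left(80 - 42\right) = - 147 \sqrt{26} + 38 = 38 - 147 \sqrt{26}$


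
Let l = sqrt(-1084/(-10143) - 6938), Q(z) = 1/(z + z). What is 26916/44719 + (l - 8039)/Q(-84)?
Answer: 60395361804/44719 - 40*I*sqrt(64741366)/23 ≈ 1.3506e+6 - 13993.0*I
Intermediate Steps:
Q(z) = 1/(2*z)
l = 5*I*sqrt(64741366)/483 (l = sqrt(-1084*(-1/10143) - 6938) = sqrt(1084/10143 - 6938) = sqrt(-70371050/10143) = 5*I*sqrt(64741366)/483 ≈ 83.294*I)
26916/44719 + (l - 8039)/Q(-84) = 26916/44719 + (5*I*sqrt(64741366)/483 - 8039)/(((1/2)/(-84))) = 26916*(1/44719) + (-8039 + 5*I*sqrt(64741366)/483)/(((1/2)*(-1/84))) = 26916/44719 + (-8039 + 5*I*sqrt(64741366)/483)/(-1/168) = 26916/44719 + (-8039 + 5*I*sqrt(64741366)/483)*(-168) = 26916/44719 + (1350552 - 40*I*sqrt(64741366)/23) = 60395361804/44719 - 40*I*sqrt(64741366)/23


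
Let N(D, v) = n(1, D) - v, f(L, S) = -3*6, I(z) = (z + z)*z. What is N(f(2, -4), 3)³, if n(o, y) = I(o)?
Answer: -1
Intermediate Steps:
I(z) = 2*z² (I(z) = (2*z)*z = 2*z²)
f(L, S) = -18
n(o, y) = 2*o²
N(D, v) = 2 - v (N(D, v) = 2*1² - v = 2*1 - v = 2 - v)
N(f(2, -4), 3)³ = (2 - 1*3)³ = (2 - 3)³ = (-1)³ = -1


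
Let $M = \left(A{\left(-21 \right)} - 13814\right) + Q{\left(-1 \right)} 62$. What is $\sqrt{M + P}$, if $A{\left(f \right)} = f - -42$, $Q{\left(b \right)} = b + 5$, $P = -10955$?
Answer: $70 i \sqrt{5} \approx 156.52 i$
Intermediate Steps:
$Q{\left(b \right)} = 5 + b$
$A{\left(f \right)} = 42 + f$ ($A{\left(f \right)} = f + 42 = 42 + f$)
$M = -13545$ ($M = \left(\left(42 - 21\right) - 13814\right) + \left(5 - 1\right) 62 = \left(21 - 13814\right) + 4 \cdot 62 = -13793 + 248 = -13545$)
$\sqrt{M + P} = \sqrt{-13545 - 10955} = \sqrt{-24500} = 70 i \sqrt{5}$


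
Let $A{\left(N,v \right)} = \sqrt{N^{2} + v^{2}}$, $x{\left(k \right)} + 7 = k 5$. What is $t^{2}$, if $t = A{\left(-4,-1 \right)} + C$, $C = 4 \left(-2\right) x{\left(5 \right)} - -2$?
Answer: $\left(142 - \sqrt{17}\right)^{2} \approx 19010.0$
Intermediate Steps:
$x{\left(k \right)} = -7 + 5 k$ ($x{\left(k \right)} = -7 + k 5 = -7 + 5 k$)
$C = -142$ ($C = 4 \left(-2\right) \left(-7 + 5 \cdot 5\right) - -2 = - 8 \left(-7 + 25\right) + 2 = \left(-8\right) 18 + 2 = -144 + 2 = -142$)
$t = -142 + \sqrt{17}$ ($t = \sqrt{\left(-4\right)^{2} + \left(-1\right)^{2}} - 142 = \sqrt{16 + 1} - 142 = \sqrt{17} - 142 = -142 + \sqrt{17} \approx -137.88$)
$t^{2} = \left(-142 + \sqrt{17}\right)^{2}$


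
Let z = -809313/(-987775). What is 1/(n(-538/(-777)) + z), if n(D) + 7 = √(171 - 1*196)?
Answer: -6030477005800/61664878798169 - 4878497253125*I/61664878798169 ≈ -0.097794 - 0.079113*I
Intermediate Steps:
n(D) = -7 + 5*I (n(D) = -7 + √(171 - 1*196) = -7 + √(171 - 196) = -7 + √(-25) = -7 + 5*I)
z = 809313/987775 (z = -809313*(-1/987775) = 809313/987775 ≈ 0.81933)
1/(n(-538/(-777)) + z) = 1/((-7 + 5*I) + 809313/987775) = 1/(-6105112/987775 + 5*I) = 975699450625*(-6105112/987775 - 5*I)/61664878798169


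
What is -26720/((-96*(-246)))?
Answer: -835/738 ≈ -1.1314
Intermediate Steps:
-26720/((-96*(-246))) = -26720/23616 = -26720*1/23616 = -835/738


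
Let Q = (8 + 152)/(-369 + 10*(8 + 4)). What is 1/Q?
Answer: -249/160 ≈ -1.5562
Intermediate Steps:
Q = -160/249 (Q = 160/(-369 + 10*12) = 160/(-369 + 120) = 160/(-249) = 160*(-1/249) = -160/249 ≈ -0.64257)
1/Q = 1/(-160/249) = -249/160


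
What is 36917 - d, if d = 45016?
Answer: -8099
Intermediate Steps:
36917 - d = 36917 - 1*45016 = 36917 - 45016 = -8099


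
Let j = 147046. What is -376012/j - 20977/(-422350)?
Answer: -77862042129/31052439050 ≈ -2.5074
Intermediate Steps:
-376012/j - 20977/(-422350) = -376012/147046 - 20977/(-422350) = -376012*1/147046 - 20977*(-1/422350) = -188006/73523 + 20977/422350 = -77862042129/31052439050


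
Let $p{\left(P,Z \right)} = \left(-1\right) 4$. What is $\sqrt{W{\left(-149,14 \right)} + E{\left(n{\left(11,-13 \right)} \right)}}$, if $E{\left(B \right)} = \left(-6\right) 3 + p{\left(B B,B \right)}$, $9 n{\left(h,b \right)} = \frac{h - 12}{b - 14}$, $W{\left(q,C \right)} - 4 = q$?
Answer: $i \sqrt{167} \approx 12.923 i$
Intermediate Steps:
$W{\left(q,C \right)} = 4 + q$
$p{\left(P,Z \right)} = -4$
$n{\left(h,b \right)} = \frac{-12 + h}{9 \left(-14 + b\right)}$ ($n{\left(h,b \right)} = \frac{\left(h - 12\right) \frac{1}{b - 14}}{9} = \frac{\left(-12 + h\right) \frac{1}{-14 + b}}{9} = \frac{\frac{1}{-14 + b} \left(-12 + h\right)}{9} = \frac{-12 + h}{9 \left(-14 + b\right)}$)
$E{\left(B \right)} = -22$ ($E{\left(B \right)} = \left(-6\right) 3 - 4 = -18 - 4 = -22$)
$\sqrt{W{\left(-149,14 \right)} + E{\left(n{\left(11,-13 \right)} \right)}} = \sqrt{\left(4 - 149\right) - 22} = \sqrt{-145 - 22} = \sqrt{-167} = i \sqrt{167}$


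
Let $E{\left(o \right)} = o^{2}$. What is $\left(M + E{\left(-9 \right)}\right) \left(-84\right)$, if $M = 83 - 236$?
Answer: $6048$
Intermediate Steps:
$M = -153$ ($M = 83 - 236 = -153$)
$\left(M + E{\left(-9 \right)}\right) \left(-84\right) = \left(-153 + \left(-9\right)^{2}\right) \left(-84\right) = \left(-153 + 81\right) \left(-84\right) = \left(-72\right) \left(-84\right) = 6048$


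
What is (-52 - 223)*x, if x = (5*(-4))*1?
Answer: 5500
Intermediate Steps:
x = -20 (x = -20*1 = -20)
(-52 - 223)*x = (-52 - 223)*(-20) = -275*(-20) = 5500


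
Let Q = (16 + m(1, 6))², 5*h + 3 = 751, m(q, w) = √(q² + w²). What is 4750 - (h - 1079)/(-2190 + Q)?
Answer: 28186102797/5934535 - 49568*√37/5934535 ≈ 4749.5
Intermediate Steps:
h = 748/5 (h = -⅗ + (⅕)*751 = -⅗ + 751/5 = 748/5 ≈ 149.60)
Q = (16 + √37)² (Q = (16 + √(1² + 6²))² = (16 + √(1 + 36))² = (16 + √37)² ≈ 487.65)
4750 - (h - 1079)/(-2190 + Q) = 4750 - (748/5 - 1079)/(-2190 + (16 + √37)²) = 4750 - (-4647)/(5*(-2190 + (16 + √37)²)) = 4750 + 4647/(5*(-2190 + (16 + √37)²))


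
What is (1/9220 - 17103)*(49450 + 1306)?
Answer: -2000924083051/2305 ≈ -8.6808e+8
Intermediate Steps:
(1/9220 - 17103)*(49450 + 1306) = (1/9220 - 17103)*50756 = -157689659/9220*50756 = -2000924083051/2305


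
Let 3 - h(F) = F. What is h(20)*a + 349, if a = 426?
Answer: -6893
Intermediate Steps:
h(F) = 3 - F
h(20)*a + 349 = (3 - 1*20)*426 + 349 = (3 - 20)*426 + 349 = -17*426 + 349 = -7242 + 349 = -6893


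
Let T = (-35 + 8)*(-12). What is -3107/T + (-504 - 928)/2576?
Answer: -529225/52164 ≈ -10.145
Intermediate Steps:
T = 324 (T = -27*(-12) = 324)
-3107/T + (-504 - 928)/2576 = -3107/324 + (-504 - 928)/2576 = -3107*1/324 - 1432*1/2576 = -3107/324 - 179/322 = -529225/52164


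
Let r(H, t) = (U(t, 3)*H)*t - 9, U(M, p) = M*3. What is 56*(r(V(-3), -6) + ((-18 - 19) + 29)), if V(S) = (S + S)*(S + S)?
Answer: 216776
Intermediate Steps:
V(S) = 4*S² (V(S) = (2*S)*(2*S) = 4*S²)
U(M, p) = 3*M
r(H, t) = -9 + 3*H*t² (r(H, t) = ((3*t)*H)*t - 9 = (3*H*t)*t - 9 = 3*H*t² - 9 = -9 + 3*H*t²)
56*(r(V(-3), -6) + ((-18 - 19) + 29)) = 56*((-9 + 3*(4*(-3)²)*(-6)²) + ((-18 - 19) + 29)) = 56*((-9 + 3*(4*9)*36) + (-37 + 29)) = 56*((-9 + 3*36*36) - 8) = 56*((-9 + 3888) - 8) = 56*(3879 - 8) = 56*3871 = 216776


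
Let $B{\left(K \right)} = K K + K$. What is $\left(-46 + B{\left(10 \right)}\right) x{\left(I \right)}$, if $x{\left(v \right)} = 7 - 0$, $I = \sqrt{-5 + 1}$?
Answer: $448$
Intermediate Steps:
$I = 2 i$ ($I = \sqrt{-4} = 2 i \approx 2.0 i$)
$B{\left(K \right)} = K + K^{2}$ ($B{\left(K \right)} = K^{2} + K = K + K^{2}$)
$x{\left(v \right)} = 7$ ($x{\left(v \right)} = 7 + 0 = 7$)
$\left(-46 + B{\left(10 \right)}\right) x{\left(I \right)} = \left(-46 + 10 \left(1 + 10\right)\right) 7 = \left(-46 + 10 \cdot 11\right) 7 = \left(-46 + 110\right) 7 = 64 \cdot 7 = 448$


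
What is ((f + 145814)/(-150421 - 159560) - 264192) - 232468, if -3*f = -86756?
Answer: -461866014578/929943 ≈ -4.9666e+5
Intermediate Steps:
f = 86756/3 (f = -⅓*(-86756) = 86756/3 ≈ 28919.)
((f + 145814)/(-150421 - 159560) - 264192) - 232468 = ((86756/3 + 145814)/(-150421 - 159560) - 264192) - 232468 = ((524198/3)/(-309981) - 264192) - 232468 = ((524198/3)*(-1/309981) - 264192) - 232468 = (-524198/929943 - 264192) - 232468 = -245684025254/929943 - 232468 = -461866014578/929943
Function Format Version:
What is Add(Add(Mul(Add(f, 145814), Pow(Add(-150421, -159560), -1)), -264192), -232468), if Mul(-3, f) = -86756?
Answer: Rational(-461866014578, 929943) ≈ -4.9666e+5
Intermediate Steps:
f = Rational(86756, 3) (f = Mul(Rational(-1, 3), -86756) = Rational(86756, 3) ≈ 28919.)
Add(Add(Mul(Add(f, 145814), Pow(Add(-150421, -159560), -1)), -264192), -232468) = Add(Add(Mul(Add(Rational(86756, 3), 145814), Pow(Add(-150421, -159560), -1)), -264192), -232468) = Add(Add(Mul(Rational(524198, 3), Pow(-309981, -1)), -264192), -232468) = Add(Add(Mul(Rational(524198, 3), Rational(-1, 309981)), -264192), -232468) = Add(Add(Rational(-524198, 929943), -264192), -232468) = Add(Rational(-245684025254, 929943), -232468) = Rational(-461866014578, 929943)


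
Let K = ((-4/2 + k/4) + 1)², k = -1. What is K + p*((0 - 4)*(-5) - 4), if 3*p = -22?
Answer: -5557/48 ≈ -115.77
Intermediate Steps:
p = -22/3 (p = (⅓)*(-22) = -22/3 ≈ -7.3333)
K = 25/16 (K = ((-4/2 - 1/4) + 1)² = ((-4*½ - 1*¼) + 1)² = ((-2 - ¼) + 1)² = (-9/4 + 1)² = (-5/4)² = 25/16 ≈ 1.5625)
K + p*((0 - 4)*(-5) - 4) = 25/16 - 22*((0 - 4)*(-5) - 4)/3 = 25/16 - 22*(-4*(-5) - 4)/3 = 25/16 - 22*(20 - 4)/3 = 25/16 - 22/3*16 = 25/16 - 352/3 = -5557/48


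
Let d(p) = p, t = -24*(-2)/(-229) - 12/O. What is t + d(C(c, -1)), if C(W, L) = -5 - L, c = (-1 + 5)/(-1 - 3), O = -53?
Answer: -48344/12137 ≈ -3.9832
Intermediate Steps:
t = 204/12137 (t = -24*(-2)/(-229) - 12/(-53) = 48*(-1/229) - 12*(-1/53) = -48/229 + 12/53 = 204/12137 ≈ 0.016808)
c = -1 (c = 4/(-4) = 4*(-¼) = -1)
t + d(C(c, -1)) = 204/12137 + (-5 - 1*(-1)) = 204/12137 + (-5 + 1) = 204/12137 - 4 = -48344/12137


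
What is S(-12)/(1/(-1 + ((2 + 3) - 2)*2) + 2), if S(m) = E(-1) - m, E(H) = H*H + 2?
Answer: 75/11 ≈ 6.8182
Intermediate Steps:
E(H) = 2 + H**2 (E(H) = H**2 + 2 = 2 + H**2)
S(m) = 3 - m (S(m) = (2 + (-1)**2) - m = (2 + 1) - m = 3 - m)
S(-12)/(1/(-1 + ((2 + 3) - 2)*2) + 2) = (3 - 1*(-12))/(1/(-1 + ((2 + 3) - 2)*2) + 2) = (3 + 12)/(1/(-1 + (5 - 2)*2) + 2) = 15/(1/(-1 + 3*2) + 2) = 15/(1/(-1 + 6) + 2) = 15/(1/5 + 2) = 15/(11/5) = (5/11)*15 = 75/11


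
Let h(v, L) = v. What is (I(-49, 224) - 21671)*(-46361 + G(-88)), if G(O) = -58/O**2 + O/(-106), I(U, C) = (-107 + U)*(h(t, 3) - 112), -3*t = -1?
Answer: 40443376966395/205216 ≈ 1.9708e+8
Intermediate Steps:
t = 1/3 (t = -1/3*(-1) = 1/3 ≈ 0.33333)
I(U, C) = 35845/3 - 335*U/3 (I(U, C) = (-107 + U)*(1/3 - 112) = (-107 + U)*(-335/3) = 35845/3 - 335*U/3)
G(O) = -58/O**2 - O/106 (G(O) = -58/O**2 + O*(-1/106) = -58/O**2 - O/106)
(I(-49, 224) - 21671)*(-46361 + G(-88)) = ((35845/3 - 335/3*(-49)) - 21671)*(-46361 + (-58/(-88)**2 - 1/106*(-88))) = ((35845/3 + 16415/3) - 21671)*(-46361 + (-58*1/7744 + 44/53)) = (17420 - 21671)*(-46361 + (-29/3872 + 44/53)) = -4251*(-46361 + 168831/205216) = -4251*(-9513850145/205216) = 40443376966395/205216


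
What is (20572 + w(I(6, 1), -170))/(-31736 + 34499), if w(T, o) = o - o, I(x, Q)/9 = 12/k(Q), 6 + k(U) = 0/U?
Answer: 20572/2763 ≈ 7.4455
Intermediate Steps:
k(U) = -6 (k(U) = -6 + 0/U = -6 + 0 = -6)
I(x, Q) = -18 (I(x, Q) = 9*(12/(-6)) = 9*(12*(-⅙)) = 9*(-2) = -18)
w(T, o) = 0
(20572 + w(I(6, 1), -170))/(-31736 + 34499) = (20572 + 0)/(-31736 + 34499) = 20572/2763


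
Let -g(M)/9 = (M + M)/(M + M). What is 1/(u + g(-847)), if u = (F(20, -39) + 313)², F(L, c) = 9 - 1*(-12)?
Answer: 1/111547 ≈ 8.9648e-6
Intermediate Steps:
F(L, c) = 21 (F(L, c) = 9 + 12 = 21)
g(M) = -9 (g(M) = -9*(M + M)/(M + M) = -9*2*M/(2*M) = -9*2*M*1/(2*M) = -9*1 = -9)
u = 111556 (u = (21 + 313)² = 334² = 111556)
1/(u + g(-847)) = 1/(111556 - 9) = 1/111547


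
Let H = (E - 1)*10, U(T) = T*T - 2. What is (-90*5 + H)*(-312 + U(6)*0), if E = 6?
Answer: 124800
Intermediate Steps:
U(T) = -2 + T² (U(T) = T² - 2 = -2 + T²)
H = 50 (H = (6 - 1)*10 = 5*10 = 50)
(-90*5 + H)*(-312 + U(6)*0) = (-90*5 + 50)*(-312 + (-2 + 6²)*0) = (-450 + 50)*(-312 + (-2 + 36)*0) = -400*(-312 + 34*0) = -400*(-312 + 0) = -400*(-312) = 124800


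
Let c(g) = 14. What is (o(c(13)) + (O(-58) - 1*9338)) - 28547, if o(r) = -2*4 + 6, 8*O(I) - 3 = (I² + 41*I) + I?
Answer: -302165/8 ≈ -37771.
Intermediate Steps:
O(I) = 3/8 + I²/8 + 21*I/4 (O(I) = 3/8 + ((I² + 41*I) + I)/8 = 3/8 + (I² + 42*I)/8 = 3/8 + (I²/8 + 21*I/4) = 3/8 + I²/8 + 21*I/4)
o(r) = -2 (o(r) = -8 + 6 = -2)
(o(c(13)) + (O(-58) - 1*9338)) - 28547 = (-2 + ((3/8 + (⅛)*(-58)² + (21/4)*(-58)) - 1*9338)) - 28547 = (-2 + ((3/8 + (⅛)*3364 - 609/2) - 9338)) - 28547 = (-2 + ((3/8 + 841/2 - 609/2) - 9338)) - 28547 = (-2 + (931/8 - 9338)) - 28547 = (-2 - 73773/8) - 28547 = -73789/8 - 28547 = -302165/8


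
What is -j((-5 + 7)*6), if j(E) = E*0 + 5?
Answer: -5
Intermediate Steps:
j(E) = 5 (j(E) = 0 + 5 = 5)
-j((-5 + 7)*6) = -1*5 = -5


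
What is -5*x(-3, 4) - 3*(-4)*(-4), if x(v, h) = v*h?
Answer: 12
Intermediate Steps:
x(v, h) = h*v
-5*x(-3, 4) - 3*(-4)*(-4) = -20*(-3) - 3*(-4)*(-4) = -5*(-12) + 12*(-4) = 60 - 48 = 12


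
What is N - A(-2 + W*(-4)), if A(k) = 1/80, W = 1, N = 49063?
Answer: 3925039/80 ≈ 49063.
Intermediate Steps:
A(k) = 1/80
N - A(-2 + W*(-4)) = 49063 - 1*1/80 = 49063 - 1/80 = 3925039/80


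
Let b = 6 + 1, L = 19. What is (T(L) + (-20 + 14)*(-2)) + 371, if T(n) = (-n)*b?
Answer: 250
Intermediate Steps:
b = 7
T(n) = -7*n (T(n) = -n*7 = -7*n)
(T(L) + (-20 + 14)*(-2)) + 371 = (-7*19 + (-20 + 14)*(-2)) + 371 = (-133 - 6*(-2)) + 371 = (-133 + 12) + 371 = -121 + 371 = 250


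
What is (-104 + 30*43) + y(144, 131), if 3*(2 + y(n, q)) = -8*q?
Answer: 2504/3 ≈ 834.67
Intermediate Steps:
y(n, q) = -2 - 8*q/3 (y(n, q) = -2 + (-8*q)/3 = -2 - 8*q/3)
(-104 + 30*43) + y(144, 131) = (-104 + 30*43) + (-2 - 8/3*131) = (-104 + 1290) + (-2 - 1048/3) = 1186 - 1054/3 = 2504/3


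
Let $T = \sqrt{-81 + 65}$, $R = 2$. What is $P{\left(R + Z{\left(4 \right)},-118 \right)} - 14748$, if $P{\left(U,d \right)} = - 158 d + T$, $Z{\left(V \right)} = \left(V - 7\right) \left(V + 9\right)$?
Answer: $3896 + 4 i \approx 3896.0 + 4.0 i$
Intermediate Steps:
$Z{\left(V \right)} = \left(-7 + V\right) \left(9 + V\right)$
$T = 4 i$ ($T = \sqrt{-16} = 4 i \approx 4.0 i$)
$P{\left(U,d \right)} = - 158 d + 4 i$
$P{\left(R + Z{\left(4 \right)},-118 \right)} - 14748 = \left(\left(-158\right) \left(-118\right) + 4 i\right) - 14748 = \left(18644 + 4 i\right) - 14748 = 3896 + 4 i$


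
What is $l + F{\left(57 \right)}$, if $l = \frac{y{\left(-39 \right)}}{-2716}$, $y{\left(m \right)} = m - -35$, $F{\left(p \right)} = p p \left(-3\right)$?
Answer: $- \frac{6618212}{679} \approx -9747.0$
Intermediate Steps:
$F{\left(p \right)} = - 3 p^{2}$ ($F{\left(p \right)} = p^{2} \left(-3\right) = - 3 p^{2}$)
$y{\left(m \right)} = 35 + m$ ($y{\left(m \right)} = m + 35 = 35 + m$)
$l = \frac{1}{679}$ ($l = \frac{35 - 39}{-2716} = \left(-4\right) \left(- \frac{1}{2716}\right) = \frac{1}{679} \approx 0.0014728$)
$l + F{\left(57 \right)} = \frac{1}{679} - 3 \cdot 57^{2} = \frac{1}{679} - 9747 = - \frac{6618212}{679}$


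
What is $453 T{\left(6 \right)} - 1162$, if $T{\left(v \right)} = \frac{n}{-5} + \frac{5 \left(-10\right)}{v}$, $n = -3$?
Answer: $- \frac{23326}{5} \approx -4665.2$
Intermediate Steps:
$T{\left(v \right)} = \frac{3}{5} - \frac{50}{v}$ ($T{\left(v \right)} = - \frac{3}{-5} + \frac{5 \left(-10\right)}{v} = \left(-3\right) \left(- \frac{1}{5}\right) - \frac{50}{v} = \frac{3}{5} - \frac{50}{v}$)
$453 T{\left(6 \right)} - 1162 = 453 \left(\frac{3}{5} - \frac{50}{6}\right) - 1162 = 453 \left(\frac{3}{5} - \frac{25}{3}\right) - 1162 = 453 \left(- \frac{116}{15}\right) - 1162 = - \frac{17516}{5} - 1162 = - \frac{23326}{5}$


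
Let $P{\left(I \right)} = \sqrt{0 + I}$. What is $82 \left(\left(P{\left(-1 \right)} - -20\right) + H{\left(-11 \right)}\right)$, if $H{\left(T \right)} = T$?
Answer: $738 + 82 i \approx 738.0 + 82.0 i$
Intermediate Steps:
$P{\left(I \right)} = \sqrt{I}$
$82 \left(\left(P{\left(-1 \right)} - -20\right) + H{\left(-11 \right)}\right) = 82 \left(\left(\sqrt{-1} - -20\right) - 11\right) = 82 \left(\left(i + 20\right) - 11\right) = 82 \left(\left(20 + i\right) - 11\right) = 82 \left(9 + i\right) = 738 + 82 i$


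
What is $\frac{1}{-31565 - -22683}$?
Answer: $- \frac{1}{8882} \approx -0.00011259$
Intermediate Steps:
$\frac{1}{-31565 - -22683} = \frac{1}{-31565 + \left(-9929 + 32612\right)} = \frac{1}{-31565 + 22683} = \frac{1}{-8882} = - \frac{1}{8882}$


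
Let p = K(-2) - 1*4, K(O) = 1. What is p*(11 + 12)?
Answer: -69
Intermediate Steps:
p = -3 (p = 1 - 1*4 = 1 - 4 = -3)
p*(11 + 12) = -3*(11 + 12) = -3*23 = -69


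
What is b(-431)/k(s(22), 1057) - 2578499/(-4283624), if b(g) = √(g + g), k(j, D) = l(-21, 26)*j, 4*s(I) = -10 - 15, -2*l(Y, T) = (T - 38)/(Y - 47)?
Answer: 2578499/4283624 + 136*I*√862/75 ≈ 0.60194 + 53.239*I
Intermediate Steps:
l(Y, T) = -(-38 + T)/(2*(-47 + Y)) (l(Y, T) = -(T - 38)/(2*(Y - 47)) = -(-38 + T)/(2*(-47 + Y)))
s(I) = -25/4 (s(I) = (-10 - 15)/4 = (¼)*(-25) = -25/4)
k(j, D) = -3*j/34 (k(j, D) = ((38 - 1*26)/(2*(-47 - 21)))*j = ((½)*(38 - 26)/(-68))*j = ((½)*(-1/68)*12)*j = -3*j/34)
b(g) = √2*√g (b(g) = √(2*g) = √2*√g)
b(-431)/k(s(22), 1057) - 2578499/(-4283624) = (√2*√(-431))/((-3/34*(-25/4))) - 2578499/(-4283624) = (√2*(I*√431))/(75/136) - 2578499*(-1/4283624) = (I*√862)*(136/75) + 2578499/4283624 = 136*I*√862/75 + 2578499/4283624 = 2578499/4283624 + 136*I*√862/75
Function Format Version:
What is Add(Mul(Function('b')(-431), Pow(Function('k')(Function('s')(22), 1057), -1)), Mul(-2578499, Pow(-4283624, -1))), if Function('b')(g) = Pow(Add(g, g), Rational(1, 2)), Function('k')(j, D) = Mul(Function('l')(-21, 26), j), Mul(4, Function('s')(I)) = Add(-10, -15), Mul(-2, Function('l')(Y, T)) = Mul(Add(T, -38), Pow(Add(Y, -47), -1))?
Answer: Add(Rational(2578499, 4283624), Mul(Rational(136, 75), I, Pow(862, Rational(1, 2)))) ≈ Add(0.60194, Mul(53.239, I))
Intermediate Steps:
Function('l')(Y, T) = Mul(Rational(-1, 2), Pow(Add(-47, Y), -1), Add(-38, T)) (Function('l')(Y, T) = Mul(Rational(-1, 2), Mul(Add(T, -38), Pow(Add(Y, -47), -1))) = Mul(Rational(-1, 2), Mul(Add(-38, T), Pow(Add(-47, Y), -1))) = Mul(Rational(-1, 2), Mul(Pow(Add(-47, Y), -1), Add(-38, T))) = Mul(Rational(-1, 2), Pow(Add(-47, Y), -1), Add(-38, T)))
Function('s')(I) = Rational(-25, 4) (Function('s')(I) = Mul(Rational(1, 4), Add(-10, -15)) = Mul(Rational(1, 4), -25) = Rational(-25, 4))
Function('k')(j, D) = Mul(Rational(-3, 34), j) (Function('k')(j, D) = Mul(Mul(Rational(1, 2), Pow(Add(-47, -21), -1), Add(38, Mul(-1, 26))), j) = Mul(Mul(Rational(1, 2), Pow(-68, -1), Add(38, -26)), j) = Mul(Mul(Rational(1, 2), Rational(-1, 68), 12), j) = Mul(Rational(-3, 34), j))
Function('b')(g) = Mul(Pow(2, Rational(1, 2)), Pow(g, Rational(1, 2))) (Function('b')(g) = Pow(Mul(2, g), Rational(1, 2)) = Mul(Pow(2, Rational(1, 2)), Pow(g, Rational(1, 2))))
Add(Mul(Function('b')(-431), Pow(Function('k')(Function('s')(22), 1057), -1)), Mul(-2578499, Pow(-4283624, -1))) = Add(Mul(Mul(Pow(2, Rational(1, 2)), Pow(-431, Rational(1, 2))), Pow(Mul(Rational(-3, 34), Rational(-25, 4)), -1)), Mul(-2578499, Pow(-4283624, -1))) = Add(Mul(Mul(Pow(2, Rational(1, 2)), Mul(I, Pow(431, Rational(1, 2)))), Pow(Rational(75, 136), -1)), Mul(-2578499, Rational(-1, 4283624))) = Add(Mul(Mul(I, Pow(862, Rational(1, 2))), Rational(136, 75)), Rational(2578499, 4283624)) = Add(Mul(Rational(136, 75), I, Pow(862, Rational(1, 2))), Rational(2578499, 4283624)) = Add(Rational(2578499, 4283624), Mul(Rational(136, 75), I, Pow(862, Rational(1, 2))))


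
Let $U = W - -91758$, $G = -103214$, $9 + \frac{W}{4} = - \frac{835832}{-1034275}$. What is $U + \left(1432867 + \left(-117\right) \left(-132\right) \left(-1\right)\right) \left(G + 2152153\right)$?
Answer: $\frac{3003755268696467053}{1034275} \approx 2.9042 \cdot 10^{12}$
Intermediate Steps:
$W = - \frac{33890572}{1034275}$ ($W = -36 + 4 \left(- \frac{835832}{-1034275}\right) = -36 + 4 \left(\left(-835832\right) \left(- \frac{1}{1034275}\right)\right) = -36 + 4 \cdot \frac{835832}{1034275} = -36 + \frac{3343328}{1034275} = - \frac{33890572}{1034275} \approx -32.767$)
$U = \frac{94869114878}{1034275}$ ($U = - \frac{33890572}{1034275} - -91758 = - \frac{33890572}{1034275} + 91758 = \frac{94869114878}{1034275} \approx 91725.0$)
$U + \left(1432867 + \left(-117\right) \left(-132\right) \left(-1\right)\right) \left(G + 2152153\right) = \frac{94869114878}{1034275} + \left(1432867 + \left(-117\right) \left(-132\right) \left(-1\right)\right) \left(-103214 + 2152153\right) = \frac{94869114878}{1034275} + \left(1432867 + 15444 \left(-1\right)\right) 2048939 = \frac{94869114878}{1034275} + \left(1432867 - 15444\right) 2048939 = \frac{94869114878}{1034275} + 1417423 \cdot 2048939 = \frac{94869114878}{1034275} + 2904213264197 = \frac{3003755268696467053}{1034275}$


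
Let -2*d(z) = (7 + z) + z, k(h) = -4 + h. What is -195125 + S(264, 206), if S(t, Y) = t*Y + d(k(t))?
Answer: -282009/2 ≈ -1.4100e+5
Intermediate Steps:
d(z) = -7/2 - z (d(z) = -((7 + z) + z)/2 = -(7 + 2*z)/2 = -7/2 - z)
S(t, Y) = ½ - t + Y*t (S(t, Y) = t*Y + (-7/2 - (-4 + t)) = Y*t + (-7/2 + (4 - t)) = Y*t + (½ - t) = ½ - t + Y*t)
-195125 + S(264, 206) = -195125 + (½ - 1*264 + 206*264) = -195125 + (½ - 264 + 54384) = -195125 + 108241/2 = -282009/2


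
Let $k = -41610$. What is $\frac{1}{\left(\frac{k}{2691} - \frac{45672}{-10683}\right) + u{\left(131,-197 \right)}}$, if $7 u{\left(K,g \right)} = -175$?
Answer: $- \frac{1064739}{38530189} \approx -0.027634$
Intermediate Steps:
$u{\left(K,g \right)} = -25$ ($u{\left(K,g \right)} = \frac{1}{7} \left(-175\right) = -25$)
$\frac{1}{\left(\frac{k}{2691} - \frac{45672}{-10683}\right) + u{\left(131,-197 \right)}} = \frac{1}{\left(- \frac{41610}{2691} - \frac{45672}{-10683}\right) - 25} = \frac{1}{\left(\left(-41610\right) \frac{1}{2691} - - \frac{15224}{3561}\right) - 25} = \frac{1}{\left(- \frac{13870}{897} + \frac{15224}{3561}\right) - 25} = \frac{1}{- \frac{11911714}{1064739} - 25} = \frac{1}{- \frac{38530189}{1064739}} = - \frac{1064739}{38530189}$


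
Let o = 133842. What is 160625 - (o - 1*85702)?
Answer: 112485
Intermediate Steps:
160625 - (o - 1*85702) = 160625 - (133842 - 1*85702) = 160625 - (133842 - 85702) = 160625 - 1*48140 = 160625 - 48140 = 112485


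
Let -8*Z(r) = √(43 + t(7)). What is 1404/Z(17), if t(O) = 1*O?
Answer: -5616*√2/5 ≈ -1588.4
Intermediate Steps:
t(O) = O
Z(r) = -5*√2/8 (Z(r) = -√(43 + 7)/8 = -5*√2/8)
1404/Z(17) = 1404/((-5*√2/8)) = 1404*(-4*√2/5) = -5616*√2/5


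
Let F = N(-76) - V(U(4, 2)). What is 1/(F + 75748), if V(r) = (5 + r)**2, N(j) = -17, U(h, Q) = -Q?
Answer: 1/75722 ≈ 1.3206e-5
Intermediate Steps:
F = -26 (F = -17 - (5 - 1*2)**2 = -17 - (5 - 2)**2 = -17 - 1*3**2 = -17 - 1*9 = -17 - 9 = -26)
1/(F + 75748) = 1/(-26 + 75748) = 1/75722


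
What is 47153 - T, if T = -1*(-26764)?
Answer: 20389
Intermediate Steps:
T = 26764
47153 - T = 47153 - 1*26764 = 47153 - 26764 = 20389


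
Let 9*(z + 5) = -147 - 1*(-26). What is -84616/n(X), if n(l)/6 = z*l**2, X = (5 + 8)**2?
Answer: 63462/2370563 ≈ 0.026771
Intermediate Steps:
z = -166/9 (z = -5 + (-147 - 1*(-26))/9 = -5 + (-147 + 26)/9 = -5 + (1/9)*(-121) = -5 - 121/9 = -166/9 ≈ -18.444)
X = 169 (X = 13**2 = 169)
n(l) = -332*l**2/3 (n(l) = 6*(-166*l**2/9) = -332*l**2/3)
-84616/n(X) = -84616/((-332/3*169**2)) = -84616/((-332/3*28561)) = -84616/(-9482252/3) = -84616*(-3/9482252) = 63462/2370563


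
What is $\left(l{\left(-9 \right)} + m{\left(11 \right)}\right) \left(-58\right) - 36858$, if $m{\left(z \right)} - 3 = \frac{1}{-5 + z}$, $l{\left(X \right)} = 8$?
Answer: $- \frac{112517}{3} \approx -37506.0$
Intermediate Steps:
$m{\left(z \right)} = 3 + \frac{1}{-5 + z}$
$\left(l{\left(-9 \right)} + m{\left(11 \right)}\right) \left(-58\right) - 36858 = \left(8 + \frac{-14 + 3 \cdot 11}{-5 + 11}\right) \left(-58\right) - 36858 = \left(8 + \frac{-14 + 33}{6}\right) \left(-58\right) - 36858 = \left(8 + \frac{1}{6} \cdot 19\right) \left(-58\right) - 36858 = \left(8 + \frac{19}{6}\right) \left(-58\right) - 36858 = \frac{67}{6} \left(-58\right) - 36858 = - \frac{1943}{3} - 36858 = - \frac{112517}{3}$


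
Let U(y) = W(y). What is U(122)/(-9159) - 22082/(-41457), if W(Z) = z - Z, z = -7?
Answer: 1609279/2943447 ≈ 0.54673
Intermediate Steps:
W(Z) = -7 - Z
U(y) = -7 - y
U(122)/(-9159) - 22082/(-41457) = (-7 - 1*122)/(-9159) - 22082/(-41457) = (-7 - 122)*(-1/9159) - 22082*(-1/41457) = -129*(-1/9159) + 22082/41457 = 1/71 + 22082/41457 = 1609279/2943447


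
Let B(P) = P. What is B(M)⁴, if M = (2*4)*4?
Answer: 1048576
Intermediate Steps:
M = 32 (M = 8*4 = 32)
B(M)⁴ = 32⁴ = 1048576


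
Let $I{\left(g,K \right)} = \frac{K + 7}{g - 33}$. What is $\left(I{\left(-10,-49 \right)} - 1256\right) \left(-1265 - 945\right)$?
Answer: $\frac{119264860}{43} \approx 2.7736 \cdot 10^{6}$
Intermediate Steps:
$I{\left(g,K \right)} = \frac{7 + K}{-33 + g}$ ($I{\left(g,K \right)} = \frac{7 + K}{g - 33} = \frac{7 + K}{-33 + g}$)
$\left(I{\left(-10,-49 \right)} - 1256\right) \left(-1265 - 945\right) = \left(\frac{7 - 49}{-33 - 10} - 1256\right) \left(-1265 - 945\right) = \left(\frac{1}{-43} \left(-42\right) - 1256\right) \left(-1265 + \left(-2447 + 1502\right)\right) = \left(\left(- \frac{1}{43}\right) \left(-42\right) - 1256\right) \left(-1265 - 945\right) = \left(\frac{42}{43} - 1256\right) \left(-2210\right) = \left(- \frac{53966}{43}\right) \left(-2210\right) = \frac{119264860}{43}$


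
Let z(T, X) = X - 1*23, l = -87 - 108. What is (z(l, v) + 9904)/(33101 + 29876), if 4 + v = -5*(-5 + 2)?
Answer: 9892/62977 ≈ 0.15707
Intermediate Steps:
l = -195
v = 11 (v = -4 - 5*(-5 + 2) = -4 - 5*(-3) = -4 + 15 = 11)
z(T, X) = -23 + X (z(T, X) = X - 23 = -23 + X)
(z(l, v) + 9904)/(33101 + 29876) = ((-23 + 11) + 9904)/(33101 + 29876) = (-12 + 9904)/62977 = 9892*(1/62977) = 9892/62977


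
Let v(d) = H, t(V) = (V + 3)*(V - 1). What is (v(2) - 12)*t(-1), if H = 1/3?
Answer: 140/3 ≈ 46.667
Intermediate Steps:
t(V) = (-1 + V)*(3 + V) (t(V) = (3 + V)*(-1 + V) = (-1 + V)*(3 + V))
H = ⅓ ≈ 0.33333
v(d) = ⅓
(v(2) - 12)*t(-1) = (⅓ - 12)*(-3 + (-1)² + 2*(-1)) = -35*(-3 + 1 - 2)/3 = -35/3*(-4) = 140/3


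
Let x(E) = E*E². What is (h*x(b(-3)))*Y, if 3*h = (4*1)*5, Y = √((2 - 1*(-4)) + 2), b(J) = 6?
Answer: 2880*√2 ≈ 4072.9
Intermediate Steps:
x(E) = E³
Y = 2*√2 (Y = √((2 + 4) + 2) = √(6 + 2) = √8 = 2*√2 ≈ 2.8284)
h = 20/3 (h = ((4*1)*5)/3 = (4*5)/3 = (⅓)*20 = 20/3 ≈ 6.6667)
(h*x(b(-3)))*Y = ((20/3)*6³)*(2*√2) = ((20/3)*216)*(2*√2) = 1440*(2*√2) = 2880*√2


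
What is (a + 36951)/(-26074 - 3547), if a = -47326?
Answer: 10375/29621 ≈ 0.35026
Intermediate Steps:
(a + 36951)/(-26074 - 3547) = (-47326 + 36951)/(-26074 - 3547) = -10375/(-29621) = -10375*(-1/29621) = 10375/29621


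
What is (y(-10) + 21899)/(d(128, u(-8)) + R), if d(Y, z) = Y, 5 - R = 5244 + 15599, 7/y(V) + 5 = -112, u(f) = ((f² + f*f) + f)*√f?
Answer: -1281088/1211535 ≈ -1.0574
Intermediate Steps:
u(f) = √f*(f + 2*f²) (u(f) = ((f² + f²) + f)*√f = (2*f² + f)*√f = (f + 2*f²)*√f = √f*(f + 2*f²))
y(V) = -7/117 (y(V) = 7/(-5 - 112) = 7/(-117) = 7*(-1/117) = -7/117)
R = -20838 (R = 5 - (5244 + 15599) = 5 - 1*20843 = 5 - 20843 = -20838)
(y(-10) + 21899)/(d(128, u(-8)) + R) = (-7/117 + 21899)/(128 - 20838) = (2562176/117)/(-20710) = (2562176/117)*(-1/20710) = -1281088/1211535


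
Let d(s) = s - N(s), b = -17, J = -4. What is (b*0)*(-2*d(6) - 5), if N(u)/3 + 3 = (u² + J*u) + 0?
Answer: 0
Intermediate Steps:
N(u) = -9 - 12*u + 3*u² (N(u) = -9 + 3*((u² - 4*u) + 0) = -9 + 3*(u² - 4*u) = -9 + (-12*u + 3*u²) = -9 - 12*u + 3*u²)
d(s) = 9 - 3*s² + 13*s (d(s) = s - (-9 - 12*s + 3*s²) = s + (9 - 3*s² + 12*s) = 9 - 3*s² + 13*s)
(b*0)*(-2*d(6) - 5) = (-17*0)*(-2*(9 - 3*6² + 13*6) - 5) = 0*(-2*(9 - 3*36 + 78) - 5) = 0*(-2*(9 - 108 + 78) - 5) = 0*(-2*(-21) - 5) = 0*(42 - 5) = 0*37 = 0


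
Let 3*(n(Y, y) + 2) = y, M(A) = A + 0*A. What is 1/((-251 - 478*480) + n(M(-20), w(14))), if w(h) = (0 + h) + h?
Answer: -3/689051 ≈ -4.3538e-6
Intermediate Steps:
w(h) = 2*h (w(h) = h + h = 2*h)
M(A) = A (M(A) = A + 0 = A)
n(Y, y) = -2 + y/3
1/((-251 - 478*480) + n(M(-20), w(14))) = 1/((-251 - 478*480) + (-2 + (2*14)/3)) = 1/((-251 - 229440) + (-2 + (⅓)*28)) = 1/(-229691 + (-2 + 28/3)) = 1/(-229691 + 22/3) = 1/(-689051/3) = -3/689051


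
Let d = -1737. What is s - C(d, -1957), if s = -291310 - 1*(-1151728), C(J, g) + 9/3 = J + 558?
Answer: 861600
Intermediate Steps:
C(J, g) = 555 + J (C(J, g) = -3 + (J + 558) = -3 + (558 + J) = 555 + J)
s = 860418 (s = -291310 + 1151728 = 860418)
s - C(d, -1957) = 860418 - (555 - 1737) = 860418 - 1*(-1182) = 860418 + 1182 = 861600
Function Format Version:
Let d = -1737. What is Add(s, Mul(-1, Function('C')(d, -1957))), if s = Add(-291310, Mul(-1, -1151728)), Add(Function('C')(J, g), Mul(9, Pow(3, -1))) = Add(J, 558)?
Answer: 861600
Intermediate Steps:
Function('C')(J, g) = Add(555, J) (Function('C')(J, g) = Add(-3, Add(J, 558)) = Add(-3, Add(558, J)) = Add(555, J))
s = 860418 (s = Add(-291310, 1151728) = 860418)
Add(s, Mul(-1, Function('C')(d, -1957))) = Add(860418, Mul(-1, Add(555, -1737))) = Add(860418, Mul(-1, -1182)) = Add(860418, 1182) = 861600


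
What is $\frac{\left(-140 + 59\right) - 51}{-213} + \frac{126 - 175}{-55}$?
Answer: $\frac{5899}{3905} \approx 1.5106$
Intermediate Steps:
$\frac{\left(-140 + 59\right) - 51}{-213} + \frac{126 - 175}{-55} = \left(-81 - 51\right) \left(- \frac{1}{213}\right) - - \frac{49}{55} = \left(-132\right) \left(- \frac{1}{213}\right) + \frac{49}{55} = \frac{44}{71} + \frac{49}{55} = \frac{5899}{3905}$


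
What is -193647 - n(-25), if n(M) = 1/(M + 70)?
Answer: -8714116/45 ≈ -1.9365e+5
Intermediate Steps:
n(M) = 1/(70 + M)
-193647 - n(-25) = -193647 - 1/(70 - 25) = -193647 - 1/45 = -8714116/45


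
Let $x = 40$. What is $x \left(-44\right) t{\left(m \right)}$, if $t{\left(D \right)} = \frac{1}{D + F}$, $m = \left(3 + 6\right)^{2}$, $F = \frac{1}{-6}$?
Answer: $- \frac{2112}{97} \approx -21.773$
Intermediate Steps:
$F = - \frac{1}{6} \approx -0.16667$
$m = 81$ ($m = 9^{2} = 81$)
$t{\left(D \right)} = \frac{1}{- \frac{1}{6} + D}$ ($t{\left(D \right)} = \frac{1}{D - \frac{1}{6}} = \frac{1}{- \frac{1}{6} + D}$)
$x \left(-44\right) t{\left(m \right)} = 40 \left(-44\right) \frac{6}{-1 + 6 \cdot 81} = - 1760 \frac{6}{-1 + 486} = - 1760 \cdot \frac{6}{485} = - 1760 \cdot 6 \cdot \frac{1}{485} = \left(-1760\right) \frac{6}{485} = - \frac{2112}{97}$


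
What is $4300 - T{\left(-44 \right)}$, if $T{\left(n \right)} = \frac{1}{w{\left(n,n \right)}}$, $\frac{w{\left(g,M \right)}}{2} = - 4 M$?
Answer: $\frac{1513599}{352} \approx 4300.0$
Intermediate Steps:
$w{\left(g,M \right)} = - 8 M$ ($w{\left(g,M \right)} = 2 \left(- 4 M\right) = - 8 M$)
$T{\left(n \right)} = - \frac{1}{8 n}$ ($T{\left(n \right)} = \frac{1}{\left(-8\right) n} = - \frac{1}{8 n}$)
$4300 - T{\left(-44 \right)} = 4300 - - \frac{1}{8 \left(-44\right)} = 4300 - \left(- \frac{1}{8}\right) \left(- \frac{1}{44}\right) = 4300 - \frac{1}{352} = \frac{1513599}{352}$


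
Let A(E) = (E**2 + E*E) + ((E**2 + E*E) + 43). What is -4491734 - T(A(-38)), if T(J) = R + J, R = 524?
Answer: -4498077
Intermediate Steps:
A(E) = 43 + 4*E**2 (A(E) = (E**2 + E**2) + ((E**2 + E**2) + 43) = 2*E**2 + (2*E**2 + 43) = 2*E**2 + (43 + 2*E**2) = 43 + 4*E**2)
T(J) = 524 + J
-4491734 - T(A(-38)) = -4491734 - (524 + (43 + 4*(-38)**2)) = -4491734 - (524 + (43 + 4*1444)) = -4491734 - (524 + (43 + 5776)) = -4491734 - (524 + 5819) = -4491734 - 1*6343 = -4491734 - 6343 = -4498077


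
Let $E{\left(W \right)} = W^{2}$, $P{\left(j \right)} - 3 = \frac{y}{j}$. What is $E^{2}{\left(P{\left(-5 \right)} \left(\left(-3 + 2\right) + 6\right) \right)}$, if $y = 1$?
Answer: $38416$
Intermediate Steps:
$P{\left(j \right)} = 3 + \frac{1}{j}$ ($P{\left(j \right)} = 3 + 1 \frac{1}{j} = 3 + \frac{1}{j}$)
$E^{2}{\left(P{\left(-5 \right)} \left(\left(-3 + 2\right) + 6\right) \right)} = \left(\left(\left(3 + \frac{1}{-5}\right) \left(\left(-3 + 2\right) + 6\right)\right)^{2}\right)^{2} = \left(\left(\left(3 - \frac{1}{5}\right) \left(-1 + 6\right)\right)^{2}\right)^{2} = \left(\left(\frac{14}{5} \cdot 5\right)^{2}\right)^{2} = \left(14^{2}\right)^{2} = 196^{2} = 38416$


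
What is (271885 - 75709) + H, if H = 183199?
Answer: 379375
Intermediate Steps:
(271885 - 75709) + H = (271885 - 75709) + 183199 = 196176 + 183199 = 379375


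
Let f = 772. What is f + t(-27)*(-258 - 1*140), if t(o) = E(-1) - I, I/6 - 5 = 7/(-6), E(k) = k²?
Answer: 9528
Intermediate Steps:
I = 23 (I = 30 + 6*(7/(-6)) = 30 + 6*(7*(-⅙)) = 30 + 6*(-7/6) = 30 - 7 = 23)
t(o) = -22 (t(o) = (-1)² - 1*23 = 1 - 23 = -22)
f + t(-27)*(-258 - 1*140) = 772 - 22*(-258 - 1*140) = 772 - 22*(-258 - 140) = 772 - 22*(-398) = 772 + 8756 = 9528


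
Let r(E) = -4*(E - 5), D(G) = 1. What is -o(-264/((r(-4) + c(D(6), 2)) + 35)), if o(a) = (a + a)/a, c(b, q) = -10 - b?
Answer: -2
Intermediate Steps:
r(E) = 20 - 4*E (r(E) = -4*(-5 + E) = 20 - 4*E)
o(a) = 2 (o(a) = (2*a)/a = 2)
-o(-264/((r(-4) + c(D(6), 2)) + 35)) = -1*2 = -2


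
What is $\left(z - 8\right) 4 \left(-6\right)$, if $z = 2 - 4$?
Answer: $240$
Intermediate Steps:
$z = -2$
$\left(z - 8\right) 4 \left(-6\right) = \left(-2 - 8\right) 4 \left(-6\right) = \left(-10\right) 4 \left(-6\right) = \left(-40\right) \left(-6\right) = 240$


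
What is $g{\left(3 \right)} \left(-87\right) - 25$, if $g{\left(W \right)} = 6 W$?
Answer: $-1591$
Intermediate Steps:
$g{\left(3 \right)} \left(-87\right) - 25 = 6 \cdot 3 \left(-87\right) - 25 = 18 \left(-87\right) - 25 = -1566 - 25 = -1591$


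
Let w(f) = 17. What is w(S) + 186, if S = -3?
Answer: 203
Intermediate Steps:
w(S) + 186 = 17 + 186 = 203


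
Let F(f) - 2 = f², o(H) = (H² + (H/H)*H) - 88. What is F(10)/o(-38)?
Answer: 51/659 ≈ 0.077390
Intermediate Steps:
o(H) = -88 + H + H² (o(H) = (H² + 1*H) - 88 = (H² + H) - 88 = (H + H²) - 88 = -88 + H + H²)
F(f) = 2 + f²
F(10)/o(-38) = (2 + 10²)/(-88 - 38 + (-38)²) = (2 + 100)/(-88 - 38 + 1444) = 102/1318 = 102*(1/1318) = 51/659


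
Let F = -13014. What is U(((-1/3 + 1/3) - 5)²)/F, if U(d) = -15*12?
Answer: 10/723 ≈ 0.013831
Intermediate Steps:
U(d) = -180
U(((-1/3 + 1/3) - 5)²)/F = -180/(-13014) = -180*(-1/13014) = 10/723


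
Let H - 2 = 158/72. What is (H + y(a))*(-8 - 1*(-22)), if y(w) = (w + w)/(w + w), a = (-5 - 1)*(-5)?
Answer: 1309/18 ≈ 72.722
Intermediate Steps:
a = 30 (a = -6*(-5) = 30)
y(w) = 1 (y(w) = (2*w)/((2*w)) = (2*w)*(1/(2*w)) = 1)
H = 151/36 (H = 2 + 158/72 = 2 + 158*(1/72) = 2 + 79/36 = 151/36 ≈ 4.1944)
(H + y(a))*(-8 - 1*(-22)) = (151/36 + 1)*(-8 - 1*(-22)) = 187*(-8 + 22)/36 = (187/36)*14 = 1309/18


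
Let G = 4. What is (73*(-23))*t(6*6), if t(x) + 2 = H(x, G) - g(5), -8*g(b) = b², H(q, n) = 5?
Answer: -82271/8 ≈ -10284.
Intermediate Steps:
g(b) = -b²/8
t(x) = 49/8 (t(x) = -2 + (5 - (-1)*5²/8) = -2 + (5 - (-1)*25/8) = -2 + (5 - 1*(-25/8)) = -2 + (5 + 25/8) = -2 + 65/8 = 49/8)
(73*(-23))*t(6*6) = (73*(-23))*(49/8) = -1679*49/8 = -82271/8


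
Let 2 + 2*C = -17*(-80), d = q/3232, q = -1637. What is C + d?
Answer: 2192891/3232 ≈ 678.49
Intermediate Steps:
d = -1637/3232 ≈ -0.50650
C = 679 (C = -1 + (-17*(-80))/2 = -1 + (½)*1360 = -1 + 680 = 679)
C + d = 679 - 1637/3232 = 2192891/3232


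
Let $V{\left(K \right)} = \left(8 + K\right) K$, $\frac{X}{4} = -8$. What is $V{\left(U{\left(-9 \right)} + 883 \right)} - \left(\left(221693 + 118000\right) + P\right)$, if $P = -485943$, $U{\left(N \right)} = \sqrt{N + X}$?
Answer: $932962 + 1774 i \sqrt{41} \approx 9.3296 \cdot 10^{5} + 11359.0 i$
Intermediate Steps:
$X = -32$ ($X = 4 \left(-8\right) = -32$)
$U{\left(N \right)} = \sqrt{-32 + N}$ ($U{\left(N \right)} = \sqrt{N - 32} = \sqrt{-32 + N}$)
$V{\left(K \right)} = K \left(8 + K\right)$
$V{\left(U{\left(-9 \right)} + 883 \right)} - \left(\left(221693 + 118000\right) + P\right) = \left(\sqrt{-32 - 9} + 883\right) \left(8 + \left(\sqrt{-32 - 9} + 883\right)\right) - \left(\left(221693 + 118000\right) - 485943\right) = \left(\sqrt{-41} + 883\right) \left(8 + \left(\sqrt{-41} + 883\right)\right) - \left(339693 - 485943\right) = \left(i \sqrt{41} + 883\right) \left(8 + \left(i \sqrt{41} + 883\right)\right) - -146250 = \left(883 + i \sqrt{41}\right) \left(8 + \left(883 + i \sqrt{41}\right)\right) + 146250 = \left(883 + i \sqrt{41}\right) \left(891 + i \sqrt{41}\right) + 146250 = 146250 + \left(883 + i \sqrt{41}\right) \left(891 + i \sqrt{41}\right)$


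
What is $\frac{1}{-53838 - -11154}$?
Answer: $- \frac{1}{42684} \approx -2.3428 \cdot 10^{-5}$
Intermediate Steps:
$\frac{1}{-53838 - -11154} = \frac{1}{-53838 + 11154} = \frac{1}{-42684} = - \frac{1}{42684}$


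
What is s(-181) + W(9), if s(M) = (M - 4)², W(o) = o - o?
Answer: 34225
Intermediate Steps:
W(o) = 0
s(M) = (-4 + M)²
s(-181) + W(9) = (-4 - 181)² + 0 = (-185)² + 0 = 34225 + 0 = 34225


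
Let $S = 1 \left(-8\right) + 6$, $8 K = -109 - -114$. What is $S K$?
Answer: $- \frac{5}{4} \approx -1.25$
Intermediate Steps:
$K = \frac{5}{8}$ ($K = \frac{-109 - -114}{8} = \frac{-109 + 114}{8} = \frac{1}{8} \cdot 5 = \frac{5}{8} \approx 0.625$)
$S = -2$ ($S = -8 + 6 = -2$)
$S K = \left(-2\right) \frac{5}{8} = - \frac{5}{4}$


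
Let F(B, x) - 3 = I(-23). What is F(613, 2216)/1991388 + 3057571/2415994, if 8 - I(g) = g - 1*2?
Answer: 72486871123/57275969758 ≈ 1.2656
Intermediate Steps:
I(g) = 10 - g (I(g) = 8 - (g - 1*2) = 8 - (g - 2) = 8 - (-2 + g) = 8 + (2 - g) = 10 - g)
F(B, x) = 36 (F(B, x) = 3 + (10 - 1*(-23)) = 3 + (10 + 23) = 3 + 33 = 36)
F(613, 2216)/1991388 + 3057571/2415994 = 36/1991388 + 3057571/2415994 = 36*(1/1991388) + 3057571*(1/2415994) = 3/165949 + 3057571/2415994 = 72486871123/57275969758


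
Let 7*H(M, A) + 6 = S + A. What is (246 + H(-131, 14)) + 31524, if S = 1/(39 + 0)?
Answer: 8673523/273 ≈ 31771.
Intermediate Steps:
S = 1/39 ≈ 0.025641
H(M, A) = -233/273 + A/7 (H(M, A) = -6/7 + (1/39 + A)/7 = -6/7 + (1/273 + A/7) = -233/273 + A/7)
(246 + H(-131, 14)) + 31524 = (246 + (-233/273 + (1/7)*14)) + 31524 = (246 + (-233/273 + 2)) + 31524 = (246 + 313/273) + 31524 = 67471/273 + 31524 = 8673523/273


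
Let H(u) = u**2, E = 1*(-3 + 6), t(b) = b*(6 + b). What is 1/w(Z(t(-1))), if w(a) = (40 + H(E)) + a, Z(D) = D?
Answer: 1/44 ≈ 0.022727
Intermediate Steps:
E = 3 (E = 1*3 = 3)
w(a) = 49 + a (w(a) = (40 + 3**2) + a = (40 + 9) + a = 49 + a)
1/w(Z(t(-1))) = 1/(49 - (6 - 1)) = 1/(49 - 1*5) = 1/(49 - 5) = 1/44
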